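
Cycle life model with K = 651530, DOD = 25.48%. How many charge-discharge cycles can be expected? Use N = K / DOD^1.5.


DOD^1.5 = 128.62
N = K / DOD^1.5 = 651530 / 128.62 = 5066

5066 cycles


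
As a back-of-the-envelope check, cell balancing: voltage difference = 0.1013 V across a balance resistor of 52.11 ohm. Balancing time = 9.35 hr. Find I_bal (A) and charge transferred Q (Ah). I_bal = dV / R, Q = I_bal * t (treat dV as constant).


I_bal = dV / R = 0.1013 / 52.11 = 0.001944 A
Q = I_bal * t = 0.001944 * 9.35 = 0.01818 Ah

I=0.001944 A, Q=0.01818 Ah


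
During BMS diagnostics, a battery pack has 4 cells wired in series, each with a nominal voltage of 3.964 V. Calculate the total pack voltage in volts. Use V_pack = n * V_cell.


V_pack = n * V_cell = 4 * 3.964 = 15.856 V

15.856 V


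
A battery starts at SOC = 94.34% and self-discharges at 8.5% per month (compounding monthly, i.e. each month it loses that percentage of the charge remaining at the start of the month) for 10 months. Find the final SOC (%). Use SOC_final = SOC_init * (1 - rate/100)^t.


decay = (1 - 8.5/100)^10 = 0.41135
SOC_final = 94.34 * 0.41135 = 38.81%

38.81%


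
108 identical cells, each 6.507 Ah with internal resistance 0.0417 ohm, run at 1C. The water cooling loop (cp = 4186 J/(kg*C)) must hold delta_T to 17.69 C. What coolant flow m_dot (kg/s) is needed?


Step 1: I = 1 * 6.507 = 6.507 A
Step 2: Q_cell = I^2 * R = 6.507^2 * 0.0417 = 1.7656 W
Step 3: Q_total = 108 * 1.7656 = 190.68 W
Step 4: m_dot = Q_total / (cp * dT) = 190.68 / (4186 * 17.69) = 0.002575 kg/s

0.002575 kg/s


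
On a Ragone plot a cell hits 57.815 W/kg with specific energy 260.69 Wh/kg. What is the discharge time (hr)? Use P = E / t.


t = E / P = 260.69 / 57.815 = 4.509 hr

4.509 hr


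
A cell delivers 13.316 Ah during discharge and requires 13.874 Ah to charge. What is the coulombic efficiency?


Coulombic efficiency = 13.316/13.874 * 100% = 95.98%

95.98%


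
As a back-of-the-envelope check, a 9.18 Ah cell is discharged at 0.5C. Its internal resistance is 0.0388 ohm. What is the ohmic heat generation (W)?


Step 1: I = C_rate * capacity = 0.5 * 9.18 = 4.59 A
Step 2: Q = I^2 * R = 4.59^2 * 0.0388 = 21.068 * 0.0388 = 0.8174 W

0.8174 W


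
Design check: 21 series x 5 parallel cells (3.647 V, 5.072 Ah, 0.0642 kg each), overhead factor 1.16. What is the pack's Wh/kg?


Step 1: V_pack = 21 * 3.647 = 76.587 V
Step 2: C_pack = 5 * 5.072 = 25.36 Ah
Step 3: E_pack = V_pack * C_pack = 76.587 * 25.36 = 1942.2 Wh
Step 4: m_pack = 21 * 5 * 0.0642 * 1.16 = 7.8196 kg
Step 5: ED = E_pack / m_pack = 1942.2 / 7.8196 = 248.4 Wh/kg

248.4 Wh/kg


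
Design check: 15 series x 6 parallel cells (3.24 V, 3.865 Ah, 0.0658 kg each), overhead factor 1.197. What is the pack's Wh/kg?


Step 1: V_pack = 15 * 3.24 = 48.6 V
Step 2: C_pack = 6 * 3.865 = 23.19 Ah
Step 3: E_pack = V_pack * C_pack = 48.6 * 23.19 = 1127 Wh
Step 4: m_pack = 15 * 6 * 0.0658 * 1.197 = 7.0886 kg
Step 5: ED = E_pack / m_pack = 1127 / 7.0886 = 159.0 Wh/kg

159.0 Wh/kg


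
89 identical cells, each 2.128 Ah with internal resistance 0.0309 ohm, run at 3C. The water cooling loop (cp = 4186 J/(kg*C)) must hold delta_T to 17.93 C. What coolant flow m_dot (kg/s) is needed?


Step 1: I = 3 * 2.128 = 6.384 A
Step 2: Q_cell = I^2 * R = 6.384^2 * 0.0309 = 1.2593 W
Step 3: Q_total = 89 * 1.2593 = 112.08 W
Step 4: m_dot = Q_total / (cp * dT) = 112.08 / (4186 * 17.93) = 0.001493 kg/s

0.001493 kg/s


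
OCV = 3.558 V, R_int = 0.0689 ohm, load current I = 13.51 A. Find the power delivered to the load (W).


Step 1: V_terminal = OCV - I*R = 3.558 - 13.51 * 0.0689 = 2.6272 V
Step 2: P_out = V_terminal * I = 2.6272 * 13.51 = 35.49 W

35.49 W


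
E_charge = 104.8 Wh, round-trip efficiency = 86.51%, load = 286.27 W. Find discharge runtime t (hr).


Step 1: E_discharge = eta/100 * E_charge = 86.51/100 * 104.8 = 90.662 Wh
Step 2: t = E_discharge / P = 90.662 / 286.27 = 0.3167 hr

0.3167 hr


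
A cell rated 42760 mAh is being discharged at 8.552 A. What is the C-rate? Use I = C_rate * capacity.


Convert: capacity = 42760 mAh = 42.76 Ah
Rearranging: C_rate = 8.552 / 42.76 = 0.2C

0.2C


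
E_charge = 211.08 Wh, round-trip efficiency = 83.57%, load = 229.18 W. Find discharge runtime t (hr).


Step 1: E_discharge = eta/100 * E_charge = 83.57/100 * 211.08 = 176.4 Wh
Step 2: t = E_discharge / P = 176.4 / 229.18 = 0.7697 hr

0.7697 hr


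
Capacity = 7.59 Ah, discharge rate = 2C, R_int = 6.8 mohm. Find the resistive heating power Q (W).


Convert: R = 6.8 mohm = 0.0068 ohm
Step 1: I = C_rate * capacity = 2 * 7.59 = 15.18 A
Step 2: Q = I^2 * R = 15.18^2 * 0.0068 = 230.43 * 0.0068 = 1.567 W

1.567 W


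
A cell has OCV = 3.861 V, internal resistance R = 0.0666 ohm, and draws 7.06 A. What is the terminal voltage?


IR drop = 7.06 * 0.0666 = 0.4702 V
V = 3.861 - 0.4702 = 3.391 V

3.391 V


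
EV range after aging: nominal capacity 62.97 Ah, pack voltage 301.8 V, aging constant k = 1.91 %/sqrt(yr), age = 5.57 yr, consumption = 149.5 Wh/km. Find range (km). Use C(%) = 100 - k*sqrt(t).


Step 1: capacity retention = 100 - 1.91 * sqrt(5.57) = 100 - 1.91 * 2.3601 = 95.492%
Step 2: C_now = 62.97 * 95.492/100 = 60.131 Ah
Step 3: E_pack = V * C_now = 301.8 * 60.131 = 18148 Wh
Step 4: range = E_pack / consumption = 18148 / 149.5 = 121.4 km

121.4 km


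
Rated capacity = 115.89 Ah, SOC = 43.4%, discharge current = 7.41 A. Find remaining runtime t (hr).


Step 1: remaining = SOC/100 * C_total = 43.4/100 * 115.89 = 50.296 Ah
Step 2: t = remaining / I = 50.296 / 7.41 = 6.788 hr

6.788 hr


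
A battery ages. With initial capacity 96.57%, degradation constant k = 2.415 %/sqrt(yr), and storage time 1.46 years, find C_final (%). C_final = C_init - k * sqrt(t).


sqrt(t) = sqrt(1.46) = 1.2083
C_final = 96.57 - 2.415 * 1.2083 = 93.65%

93.65%


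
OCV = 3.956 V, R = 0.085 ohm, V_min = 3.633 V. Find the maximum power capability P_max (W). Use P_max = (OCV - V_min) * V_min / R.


dV = OCV - V_min = 0.323 V (so I_max = dV / R)
P_max = dV * V_min / R = 0.323 * 3.633 / 0.085 = 13.81 W

13.81 W


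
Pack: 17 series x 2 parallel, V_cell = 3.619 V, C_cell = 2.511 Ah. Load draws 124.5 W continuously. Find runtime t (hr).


Step 1: E_pack = Ns * V_cell * Np * C_cell = 17 * 3.619 * 2 * 2.511 = 308.97 Wh
Step 2: t = E_pack / P = 308.97 / 124.5 = 2.482 hr

2.482 hr


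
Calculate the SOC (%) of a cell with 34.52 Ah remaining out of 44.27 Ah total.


SOC% = 34.52 / 44.27 * 100 = 77.98%

77.98%


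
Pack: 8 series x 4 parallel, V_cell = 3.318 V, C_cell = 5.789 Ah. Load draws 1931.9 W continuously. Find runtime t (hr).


Step 1: E_pack = Ns * V_cell * Np * C_cell = 8 * 3.318 * 4 * 5.789 = 614.65 Wh
Step 2: t = E_pack / P = 614.65 / 1931.9 = 0.3182 hr

0.3182 hr


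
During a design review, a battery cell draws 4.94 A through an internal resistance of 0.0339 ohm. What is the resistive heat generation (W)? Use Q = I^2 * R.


I^2 = 24.404
Q = 24.404 * 0.0339 = 0.8273 W

0.8273 W


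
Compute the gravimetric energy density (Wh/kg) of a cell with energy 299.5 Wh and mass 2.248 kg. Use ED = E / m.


Specific energy = 299.5 Wh / 2.248 kg = 133.2 Wh/kg

133.2 Wh/kg


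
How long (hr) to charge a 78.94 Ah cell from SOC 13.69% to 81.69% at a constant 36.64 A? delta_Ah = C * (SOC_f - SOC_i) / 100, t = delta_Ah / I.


Step 1: dSOC = 81.69% - 13.69% = 68%
Step 2: delta_Ah = 78.94 * 68 / 100 = 53.679 Ah
Step 3: t = 53.679 / 36.64 = 1.465 hr

1.465 hr


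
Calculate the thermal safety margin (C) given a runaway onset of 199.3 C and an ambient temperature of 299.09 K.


Convert: T_ambient = 299.09 K = 25.94 C
margin = 199.3 - 25.94 = 173.36 C

173.36 C


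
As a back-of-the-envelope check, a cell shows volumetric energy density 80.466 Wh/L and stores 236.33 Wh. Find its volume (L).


V = E / ED = 236.33 / 80.466 = 2.937 L

2.937 L


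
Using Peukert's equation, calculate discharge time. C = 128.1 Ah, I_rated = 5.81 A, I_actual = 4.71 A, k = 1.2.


Step 1: t_rated = C / I_rated = 128.1 / 5.81 = 22.048 hr
Step 2: ratio = 5.81 / 4.71 = 1.2335
Step 3: ratio^k = 1.2335^1.2 = 1.2864
Step 4: t = t_rated * ratio^k = 22.048 * 1.2864 = 28.36 hr

28.36 hr


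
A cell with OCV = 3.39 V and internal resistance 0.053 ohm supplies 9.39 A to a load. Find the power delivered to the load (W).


Step 1: V_terminal = OCV - I*R = 3.39 - 9.39 * 0.053 = 2.8923 V
Step 2: P_out = V_terminal * I = 2.8923 * 9.39 = 27.16 W

27.16 W


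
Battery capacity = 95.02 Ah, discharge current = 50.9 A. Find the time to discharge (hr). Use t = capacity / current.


t = capacity / current = 95.02 / 50.9 = 1.867 hr

1.867 hr


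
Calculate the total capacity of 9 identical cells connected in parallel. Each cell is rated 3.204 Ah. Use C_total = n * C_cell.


Parallel capacities add: 9 * 3.204 Ah = 28.836 Ah

28.836 Ah


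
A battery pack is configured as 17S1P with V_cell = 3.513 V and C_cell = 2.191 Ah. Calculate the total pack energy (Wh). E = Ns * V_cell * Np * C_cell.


E = Ns * Vcell * Np * Ccell = 17 * 3.513 * 1 * 2.191 = 130.8 Wh

130.8 Wh


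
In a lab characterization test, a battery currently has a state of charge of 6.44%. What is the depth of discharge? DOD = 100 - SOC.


DOD = 100 - SOC = 100 - 6.44 = 93.56%

93.56%


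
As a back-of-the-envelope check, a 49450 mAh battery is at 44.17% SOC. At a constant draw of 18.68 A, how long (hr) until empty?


Convert: C_total = 49450 mAh = 49.45 Ah
Step 1: remaining = SOC/100 * C_total = 44.17/100 * 49.45 = 21.842 Ah
Step 2: t = remaining / I = 21.842 / 18.68 = 1.169 hr

1.169 hr


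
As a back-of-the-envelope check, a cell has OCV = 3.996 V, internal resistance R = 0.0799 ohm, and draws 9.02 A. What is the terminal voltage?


IR drop = 9.02 * 0.0799 = 0.7207 V
V = 3.996 - 0.7207 = 3.275 V

3.275 V


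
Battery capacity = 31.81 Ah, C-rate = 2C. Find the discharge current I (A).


I = C_rate * capacity = 2 * 31.81 = 63.62 A

63.62 A


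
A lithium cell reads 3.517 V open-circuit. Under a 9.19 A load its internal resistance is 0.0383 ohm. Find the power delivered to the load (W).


Step 1: V_terminal = OCV - I*R = 3.517 - 9.19 * 0.0383 = 3.165 V
Step 2: P_out = V_terminal * I = 3.165 * 9.19 = 29.09 W

29.09 W


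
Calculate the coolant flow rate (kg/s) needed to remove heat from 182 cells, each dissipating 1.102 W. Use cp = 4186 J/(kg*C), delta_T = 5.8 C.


Q_total = 182 * 1.102 = 200.56 W
m_dot = Q_total / (cp * dT) = 200.56 / (4186 * 5.8) = 0.008261 kg/s

0.008261 kg/s


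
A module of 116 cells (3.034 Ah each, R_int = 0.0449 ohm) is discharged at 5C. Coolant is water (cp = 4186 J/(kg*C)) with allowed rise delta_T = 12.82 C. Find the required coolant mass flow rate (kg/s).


Step 1: I = 5 * 3.034 = 15.17 A
Step 2: Q_cell = I^2 * R = 15.17^2 * 0.0449 = 10.333 W
Step 3: Q_total = 116 * 10.333 = 1198.6 W
Step 4: m_dot = Q_total / (cp * dT) = 1198.6 / (4186 * 12.82) = 0.02234 kg/s

0.02234 kg/s


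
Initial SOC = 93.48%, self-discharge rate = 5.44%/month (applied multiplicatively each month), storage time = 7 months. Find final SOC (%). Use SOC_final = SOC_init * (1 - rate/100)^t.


decay = (1 - 5.44/100)^7 = 0.67601
SOC_final = 93.48 * 0.67601 = 63.19%

63.19%


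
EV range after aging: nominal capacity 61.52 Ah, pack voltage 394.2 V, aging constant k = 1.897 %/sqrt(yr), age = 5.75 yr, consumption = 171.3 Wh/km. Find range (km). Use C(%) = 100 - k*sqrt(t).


Step 1: capacity retention = 100 - 1.897 * sqrt(5.75) = 100 - 1.897 * 2.3979 = 95.451%
Step 2: C_now = 61.52 * 95.451/100 = 58.721 Ah
Step 3: E_pack = V * C_now = 394.2 * 58.721 = 23148 Wh
Step 4: range = E_pack / consumption = 23148 / 171.3 = 135.1 km

135.1 km


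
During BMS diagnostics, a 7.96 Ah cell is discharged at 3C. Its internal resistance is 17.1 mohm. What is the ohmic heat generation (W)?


Convert: R = 17.1 mohm = 0.0171 ohm
Step 1: I = C_rate * capacity = 3 * 7.96 = 23.88 A
Step 2: Q = I^2 * R = 23.88^2 * 0.0171 = 570.25 * 0.0171 = 9.751 W

9.751 W


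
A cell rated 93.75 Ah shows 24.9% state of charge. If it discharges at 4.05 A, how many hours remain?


Step 1: remaining = SOC/100 * C_total = 24.9/100 * 93.75 = 23.344 Ah
Step 2: t = remaining / I = 23.344 / 4.05 = 5.764 hr

5.764 hr


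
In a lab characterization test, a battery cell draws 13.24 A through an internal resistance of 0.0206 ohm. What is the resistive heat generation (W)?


Q = I^2 * R = 13.24^2 * 0.0206 = 3.611 W

3.611 W


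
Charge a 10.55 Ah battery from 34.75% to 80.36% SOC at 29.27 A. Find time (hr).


Step 1: dSOC = 80.36% - 34.75% = 45.61%
Step 2: delta_Ah = 10.55 * 45.61 / 100 = 4.8119 Ah
Step 3: t = 4.8119 / 29.27 = 0.1644 hr

0.1644 hr


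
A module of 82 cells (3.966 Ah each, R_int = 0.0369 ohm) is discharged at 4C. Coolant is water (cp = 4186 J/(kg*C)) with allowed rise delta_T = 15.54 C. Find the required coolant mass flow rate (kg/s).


Step 1: I = 4 * 3.966 = 15.864 A
Step 2: Q_cell = I^2 * R = 15.864^2 * 0.0369 = 9.2865 W
Step 3: Q_total = 82 * 9.2865 = 761.49 W
Step 4: m_dot = Q_total / (cp * dT) = 761.49 / (4186 * 15.54) = 0.01171 kg/s

0.01171 kg/s


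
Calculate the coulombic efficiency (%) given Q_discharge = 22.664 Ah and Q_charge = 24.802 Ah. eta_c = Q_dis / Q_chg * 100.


eta_c = Q_dis / Q_chg * 100 = 22.664 / 24.802 * 100 = 91.38%

91.38%


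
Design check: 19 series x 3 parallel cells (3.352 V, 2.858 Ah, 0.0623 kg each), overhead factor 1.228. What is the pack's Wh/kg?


Step 1: V_pack = 19 * 3.352 = 63.688 V
Step 2: C_pack = 3 * 2.858 = 8.574 Ah
Step 3: E_pack = V_pack * C_pack = 63.688 * 8.574 = 546.06 Wh
Step 4: m_pack = 19 * 3 * 0.0623 * 1.228 = 4.3608 kg
Step 5: ED = E_pack / m_pack = 546.06 / 4.3608 = 125.2 Wh/kg

125.2 Wh/kg


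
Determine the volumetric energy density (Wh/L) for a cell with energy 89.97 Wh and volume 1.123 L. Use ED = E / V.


ED = E / V = 89.97 / 1.123 = 80.12 Wh/L

80.12 Wh/L


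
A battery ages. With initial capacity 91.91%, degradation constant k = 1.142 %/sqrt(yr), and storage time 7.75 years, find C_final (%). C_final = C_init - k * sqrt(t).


Step 1: sqrt(7.75 yr) = 2.7839
Step 2: drop = 1.142 * 2.7839 = 3.1792
Step 3: C_final = 91.91 - 3.1792 = 88.73%

88.73%


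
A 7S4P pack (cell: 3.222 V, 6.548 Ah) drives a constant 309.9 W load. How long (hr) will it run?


Step 1: E_pack = Ns * V_cell * Np * C_cell = 7 * 3.222 * 4 * 6.548 = 590.73 Wh
Step 2: t = E_pack / P = 590.73 / 309.9 = 1.906 hr

1.906 hr


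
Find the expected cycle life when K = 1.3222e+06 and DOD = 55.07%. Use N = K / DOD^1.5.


DOD^1.5 = 408.67
N = K / DOD^1.5 = 1.3222e+06 / 408.67 = 3235

3235 cycles


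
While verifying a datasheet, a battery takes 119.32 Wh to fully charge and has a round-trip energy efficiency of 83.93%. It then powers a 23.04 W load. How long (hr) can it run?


Step 1: E_discharge = eta/100 * E_charge = 83.93/100 * 119.32 = 100.15 Wh
Step 2: t = E_discharge / P = 100.15 / 23.04 = 4.347 hr

4.347 hr


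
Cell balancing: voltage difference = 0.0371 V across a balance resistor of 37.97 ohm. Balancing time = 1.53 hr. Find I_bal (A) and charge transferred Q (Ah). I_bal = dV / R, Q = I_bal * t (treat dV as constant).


I_bal = dV / R = 0.0371 / 37.97 = 9.7709e-04 A
Q = I_bal * t = 9.7709e-04 * 1.53 = 0.001495 Ah

I=9.7709e-04 A, Q=0.001495 Ah


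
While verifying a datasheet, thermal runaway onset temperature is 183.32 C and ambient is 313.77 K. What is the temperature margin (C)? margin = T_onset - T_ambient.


Convert: T_ambient = 313.77 K = 40.62 C
margin = 183.32 - 40.62 = 142.7 C

142.7 C


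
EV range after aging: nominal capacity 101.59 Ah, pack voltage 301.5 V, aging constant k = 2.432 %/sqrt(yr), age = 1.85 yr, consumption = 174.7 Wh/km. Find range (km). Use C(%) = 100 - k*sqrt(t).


Step 1: capacity retention = 100 - 2.432 * sqrt(1.85) = 100 - 2.432 * 1.3601 = 96.692%
Step 2: C_now = 101.59 * 96.692/100 = 98.229 Ah
Step 3: E_pack = V * C_now = 301.5 * 98.229 = 29616 Wh
Step 4: range = E_pack / consumption = 29616 / 174.7 = 169.5 km

169.5 km


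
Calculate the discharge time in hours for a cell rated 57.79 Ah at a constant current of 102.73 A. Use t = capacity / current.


t = capacity / current = 57.79 / 102.73 = 0.5625 hr

0.5625 hr


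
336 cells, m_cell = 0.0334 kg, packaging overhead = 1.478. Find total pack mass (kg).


m_pack = n * m_cell * overhead = 336 * 0.0334 * 1.478 = 16.59 kg

16.59 kg


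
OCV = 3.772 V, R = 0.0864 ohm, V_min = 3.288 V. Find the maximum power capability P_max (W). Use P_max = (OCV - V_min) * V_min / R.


P_max = (OCV - V_min) * V_min / R = (3.772 - 3.288) * 3.288 / 0.0864 = 0.484 * 3.288 / 0.0864 = 18.42 W

18.42 W


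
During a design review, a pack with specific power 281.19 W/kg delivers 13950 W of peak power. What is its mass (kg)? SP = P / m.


m = P / SP = 13950 / 281.19 = 49.61 kg

49.61 kg


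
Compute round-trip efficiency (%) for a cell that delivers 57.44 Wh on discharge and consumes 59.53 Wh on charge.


eta_e = E_dis / E_chg * 100 = 57.44 / 59.53 * 100 = 96.49%

96.49%


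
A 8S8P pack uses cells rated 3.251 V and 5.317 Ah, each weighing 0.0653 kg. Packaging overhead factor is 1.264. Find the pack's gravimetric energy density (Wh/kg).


Step 1: V_pack = 8 * 3.251 = 26.008 V
Step 2: C_pack = 8 * 5.317 = 42.536 Ah
Step 3: E_pack = V_pack * C_pack = 26.008 * 42.536 = 1106.3 Wh
Step 4: m_pack = 8 * 8 * 0.0653 * 1.264 = 5.2825 kg
Step 5: ED = E_pack / m_pack = 1106.3 / 5.2825 = 209.4 Wh/kg

209.4 Wh/kg


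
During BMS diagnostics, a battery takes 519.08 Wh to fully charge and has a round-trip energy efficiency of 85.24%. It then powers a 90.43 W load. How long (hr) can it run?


Step 1: E_discharge = eta/100 * E_charge = 85.24/100 * 519.08 = 442.46 Wh
Step 2: t = E_discharge / P = 442.46 / 90.43 = 4.893 hr

4.893 hr


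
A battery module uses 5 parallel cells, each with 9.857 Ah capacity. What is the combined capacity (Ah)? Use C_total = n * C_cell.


Parallel capacities add: 5 * 9.857 Ah = 49.285 Ah

49.285 Ah


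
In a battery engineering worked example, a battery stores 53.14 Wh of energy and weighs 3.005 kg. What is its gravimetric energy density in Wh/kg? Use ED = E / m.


Specific energy = 53.14 Wh / 3.005 kg = 17.68 Wh/kg

17.68 Wh/kg


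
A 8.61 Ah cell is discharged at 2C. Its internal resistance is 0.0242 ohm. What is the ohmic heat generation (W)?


Step 1: I = C_rate * capacity = 2 * 8.61 = 17.22 A
Step 2: Q = I^2 * R = 17.22^2 * 0.0242 = 296.53 * 0.0242 = 7.176 W

7.176 W


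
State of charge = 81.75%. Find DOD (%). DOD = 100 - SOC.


DOD = 100 - SOC = 100 - 81.75 = 18.25%

18.25%


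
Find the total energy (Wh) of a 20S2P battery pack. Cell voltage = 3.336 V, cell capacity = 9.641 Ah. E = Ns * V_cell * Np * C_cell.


V_pack = 20 * 3.336 = 66.72 V
C_pack = 2 * 9.641 = 19.282 Ah
E = V_pack * C_pack = 66.72 * 19.282 = 1286 Wh

1286 Wh


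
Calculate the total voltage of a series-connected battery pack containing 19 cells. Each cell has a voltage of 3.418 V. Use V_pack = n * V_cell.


With 19 cells in series at 3.418 V each, V_pack = 64.942 V

64.942 V


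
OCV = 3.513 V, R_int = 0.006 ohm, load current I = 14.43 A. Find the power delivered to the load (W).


Step 1: V_terminal = OCV - I*R = 3.513 - 14.43 * 0.006 = 3.4264 V
Step 2: P_out = V_terminal * I = 3.4264 * 14.43 = 49.44 W

49.44 W


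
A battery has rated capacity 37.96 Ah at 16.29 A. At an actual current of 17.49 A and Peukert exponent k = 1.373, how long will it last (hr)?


Step 1: t_rated = C / I_rated = 37.96 / 16.29 = 2.3303 hr
Step 2: ratio = 16.29 / 17.49 = 0.93139
Step 3: ratio^k = 0.93139^1.373 = 0.90702
Step 4: t = t_rated * ratio^k = 2.3303 * 0.90702 = 2.114 hr

2.114 hr


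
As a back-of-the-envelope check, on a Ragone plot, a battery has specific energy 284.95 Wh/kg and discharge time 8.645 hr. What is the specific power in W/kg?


P_specific = E / t = 284.95 / 8.645 = 32.96 W/kg

32.96 W/kg


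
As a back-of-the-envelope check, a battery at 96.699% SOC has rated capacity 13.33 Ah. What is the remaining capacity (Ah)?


remaining = SOC / 100 * total = 96.699 / 100 * 13.33 = 12.89 Ah

12.89 Ah


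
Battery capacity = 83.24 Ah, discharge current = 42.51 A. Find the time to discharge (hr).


t = capacity / current = 83.24 / 42.51 = 1.958 hr

1.958 hr


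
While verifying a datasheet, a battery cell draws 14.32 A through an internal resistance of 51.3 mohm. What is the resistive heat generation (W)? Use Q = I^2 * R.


Convert: R = 51.3 mohm = 0.0513 ohm
I^2 = 205.06
Q = 205.06 * 0.0513 = 10.52 W

10.52 W


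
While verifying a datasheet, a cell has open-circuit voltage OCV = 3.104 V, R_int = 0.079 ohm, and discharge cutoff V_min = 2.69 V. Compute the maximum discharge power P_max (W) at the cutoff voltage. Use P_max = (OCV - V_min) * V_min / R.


P_max = (OCV - V_min) * V_min / R = (3.104 - 2.69) * 2.69 / 0.079 = 0.414 * 2.69 / 0.079 = 14.10 W

14.10 W


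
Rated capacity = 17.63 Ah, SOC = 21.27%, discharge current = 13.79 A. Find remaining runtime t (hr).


Step 1: remaining = SOC/100 * C_total = 21.27/100 * 17.63 = 3.7499 Ah
Step 2: t = remaining / I = 3.7499 / 13.79 = 0.2719 hr

0.2719 hr


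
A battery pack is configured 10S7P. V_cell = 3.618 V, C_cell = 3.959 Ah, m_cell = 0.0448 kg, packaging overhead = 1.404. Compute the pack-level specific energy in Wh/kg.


Step 1: V_pack = 10 * 3.618 = 36.18 V
Step 2: C_pack = 7 * 3.959 = 27.713 Ah
Step 3: E_pack = V_pack * C_pack = 36.18 * 27.713 = 1002.7 Wh
Step 4: m_pack = 10 * 7 * 0.0448 * 1.404 = 4.4029 kg
Step 5: ED = E_pack / m_pack = 1002.7 / 4.4029 = 227.7 Wh/kg

227.7 Wh/kg


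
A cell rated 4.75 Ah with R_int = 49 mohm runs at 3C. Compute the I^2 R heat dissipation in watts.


Convert: R = 49 mohm = 0.049 ohm
Step 1: I = C_rate * capacity = 3 * 4.75 = 14.25 A
Step 2: Q = I^2 * R = 14.25^2 * 0.049 = 203.06 * 0.049 = 9.950 W

9.950 W


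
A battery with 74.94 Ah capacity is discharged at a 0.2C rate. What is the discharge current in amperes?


I = C_rate * capacity = 0.2 * 74.94 = 14.988 A

14.988 A


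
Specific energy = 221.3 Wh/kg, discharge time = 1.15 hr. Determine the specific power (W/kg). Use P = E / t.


Specific power = 221.3 Wh/kg / 1.15 hr = 192.4 W/kg

192.4 W/kg


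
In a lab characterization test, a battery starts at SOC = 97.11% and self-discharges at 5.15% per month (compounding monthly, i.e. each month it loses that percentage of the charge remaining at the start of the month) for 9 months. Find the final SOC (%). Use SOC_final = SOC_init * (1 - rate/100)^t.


decay = (1 - 5.15/100)^9 = 0.62135
SOC_final = 97.11 * 0.62135 = 60.34%

60.34%


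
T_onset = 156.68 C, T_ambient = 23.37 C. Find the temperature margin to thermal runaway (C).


margin = T_onset - T_ambient = 156.68 - 23.37 = 133.31 C

133.31 C


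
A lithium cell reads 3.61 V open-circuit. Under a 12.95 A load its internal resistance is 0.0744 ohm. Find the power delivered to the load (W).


Step 1: V_terminal = OCV - I*R = 3.61 - 12.95 * 0.0744 = 2.6465 V
Step 2: P_out = V_terminal * I = 2.6465 * 12.95 = 34.27 W

34.27 W


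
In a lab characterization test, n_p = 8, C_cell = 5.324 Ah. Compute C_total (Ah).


Parallel capacities add: 8 * 5.324 Ah = 42.592 Ah

42.592 Ah


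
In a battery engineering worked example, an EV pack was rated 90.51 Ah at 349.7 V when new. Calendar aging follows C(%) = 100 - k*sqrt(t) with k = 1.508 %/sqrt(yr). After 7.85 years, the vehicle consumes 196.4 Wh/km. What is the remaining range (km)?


Step 1: capacity retention = 100 - 1.508 * sqrt(7.85) = 100 - 1.508 * 2.8018 = 95.775%
Step 2: C_now = 90.51 * 95.775/100 = 86.686 Ah
Step 3: E_pack = V * C_now = 349.7 * 86.686 = 30314 Wh
Step 4: range = E_pack / consumption = 30314 / 196.4 = 154.3 km

154.3 km


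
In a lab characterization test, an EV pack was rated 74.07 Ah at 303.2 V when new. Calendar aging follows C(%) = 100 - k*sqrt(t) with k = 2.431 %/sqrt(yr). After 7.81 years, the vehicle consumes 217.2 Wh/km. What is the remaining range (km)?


Step 1: capacity retention = 100 - 2.431 * sqrt(7.81) = 100 - 2.431 * 2.7946 = 93.206%
Step 2: C_now = 74.07 * 93.206/100 = 69.038 Ah
Step 3: E_pack = V * C_now = 303.2 * 69.038 = 20932 Wh
Step 4: range = E_pack / consumption = 20932 / 217.2 = 96.37 km

96.37 km


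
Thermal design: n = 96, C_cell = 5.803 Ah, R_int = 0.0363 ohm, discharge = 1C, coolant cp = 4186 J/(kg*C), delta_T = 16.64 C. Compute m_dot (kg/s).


Step 1: I = 1 * 5.803 = 5.803 A
Step 2: Q_cell = I^2 * R = 5.803^2 * 0.0363 = 1.2224 W
Step 3: Q_total = 96 * 1.2224 = 117.35 W
Step 4: m_dot = Q_total / (cp * dT) = 117.35 / (4186 * 16.64) = 0.001685 kg/s

0.001685 kg/s


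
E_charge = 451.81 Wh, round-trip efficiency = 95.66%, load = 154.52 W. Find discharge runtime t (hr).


Step 1: E_discharge = eta/100 * E_charge = 95.66/100 * 451.81 = 432.2 Wh
Step 2: t = E_discharge / P = 432.2 / 154.52 = 2.797 hr

2.797 hr


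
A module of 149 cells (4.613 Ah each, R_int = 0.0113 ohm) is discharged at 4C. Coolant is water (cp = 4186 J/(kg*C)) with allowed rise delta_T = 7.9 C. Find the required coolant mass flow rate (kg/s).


Step 1: I = 4 * 4.613 = 18.452 A
Step 2: Q_cell = I^2 * R = 18.452^2 * 0.0113 = 3.8474 W
Step 3: Q_total = 149 * 3.8474 = 573.26 W
Step 4: m_dot = Q_total / (cp * dT) = 573.26 / (4186 * 7.9) = 0.01734 kg/s

0.01734 kg/s


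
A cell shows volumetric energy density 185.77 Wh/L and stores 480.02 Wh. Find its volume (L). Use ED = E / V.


V = E / ED = 480.02 / 185.77 = 2.584 L

2.584 L


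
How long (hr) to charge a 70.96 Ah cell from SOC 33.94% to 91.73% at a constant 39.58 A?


delta_Ah = 70.96 * (91.73 - 33.94) / 100 = 41.008 Ah
t = delta_Ah / I = 41.008 / 39.58 = 1.036 hr

1.036 hr


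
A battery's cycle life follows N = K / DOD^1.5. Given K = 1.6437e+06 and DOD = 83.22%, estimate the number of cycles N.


DOD^1.5 = 759.17
N = K / DOD^1.5 = 1.6437e+06 / 759.17 = 2165

2165 cycles


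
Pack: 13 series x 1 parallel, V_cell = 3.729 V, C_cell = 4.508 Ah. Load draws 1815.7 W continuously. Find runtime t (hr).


Step 1: E_pack = Ns * V_cell * Np * C_cell = 13 * 3.729 * 1 * 4.508 = 218.53 Wh
Step 2: t = E_pack / P = 218.53 / 1815.7 = 0.1204 hr

0.1204 hr


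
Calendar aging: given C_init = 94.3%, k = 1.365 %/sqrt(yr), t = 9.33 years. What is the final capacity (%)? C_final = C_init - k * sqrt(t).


sqrt(t) = sqrt(9.33) = 3.0545
C_final = 94.3 - 1.365 * 3.0545 = 90.13%

90.13%


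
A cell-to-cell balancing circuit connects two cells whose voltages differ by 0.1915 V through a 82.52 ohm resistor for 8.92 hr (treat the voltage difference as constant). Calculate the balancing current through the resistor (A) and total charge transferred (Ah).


I_bal = dV / R = 0.1915 / 82.52 = 0.0023206 A
Q = I_bal * t = 0.0023206 * 8.92 = 0.02070 Ah

I=0.0023206 A, Q=0.02070 Ah


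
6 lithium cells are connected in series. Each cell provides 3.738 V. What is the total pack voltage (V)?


With 6 cells in series at 3.738 V each, V_pack = 22.428 V

22.428 V


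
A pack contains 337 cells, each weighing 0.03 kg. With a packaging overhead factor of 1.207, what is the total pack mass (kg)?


Cell mass sum = 337 * 0.03 = 10.11 kg
With overhead 1.207: m_pack = 10.11 * 1.207 = 12.20 kg

12.20 kg


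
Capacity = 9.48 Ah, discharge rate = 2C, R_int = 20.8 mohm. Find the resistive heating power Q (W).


Convert: R = 20.8 mohm = 0.0208 ohm
Step 1: I = C_rate * capacity = 2 * 9.48 = 18.96 A
Step 2: Q = I^2 * R = 18.96^2 * 0.0208 = 359.48 * 0.0208 = 7.477 W

7.477 W


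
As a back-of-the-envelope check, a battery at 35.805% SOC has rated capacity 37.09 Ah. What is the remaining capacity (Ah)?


remaining = SOC / 100 * total = 35.805 / 100 * 37.09 = 13.28 Ah

13.28 Ah


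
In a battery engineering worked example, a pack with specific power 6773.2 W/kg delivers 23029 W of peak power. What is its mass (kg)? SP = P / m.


m = P / SP = 23029 / 6773.2 = 3.400 kg

3.400 kg


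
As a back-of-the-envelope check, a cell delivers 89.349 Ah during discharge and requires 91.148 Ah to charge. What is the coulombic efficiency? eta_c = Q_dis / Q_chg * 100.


eta_c = Q_dis / Q_chg * 100 = 89.349 / 91.148 * 100 = 98.03%

98.03%


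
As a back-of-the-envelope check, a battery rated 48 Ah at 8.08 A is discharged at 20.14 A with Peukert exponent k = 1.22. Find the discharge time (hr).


Step 1: t_rated = C / I_rated = 48 / 8.08 = 5.9406 hr
Step 2: ratio = 8.08 / 20.14 = 0.40119
Step 3: ratio^k = 0.40119^1.22 = 0.32816
Step 4: t = t_rated * ratio^k = 5.9406 * 0.32816 = 1.949 hr

1.949 hr


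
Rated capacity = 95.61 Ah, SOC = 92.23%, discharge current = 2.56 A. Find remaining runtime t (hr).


Step 1: remaining = SOC/100 * C_total = 92.23/100 * 95.61 = 88.181 Ah
Step 2: t = remaining / I = 88.181 / 2.56 = 34.45 hr

34.45 hr


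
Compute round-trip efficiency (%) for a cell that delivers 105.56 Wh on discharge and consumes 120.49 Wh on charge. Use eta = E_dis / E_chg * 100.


eta_e = E_dis / E_chg * 100 = 105.56 / 120.49 * 100 = 87.61%

87.61%


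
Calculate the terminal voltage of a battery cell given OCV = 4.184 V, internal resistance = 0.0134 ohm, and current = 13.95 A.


V = OCV - I*R = 4.184 - 13.95 * 0.0134 = 3.997 V

3.997 V


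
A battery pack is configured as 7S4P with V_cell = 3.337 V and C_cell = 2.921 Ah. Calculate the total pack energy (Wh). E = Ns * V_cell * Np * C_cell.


V_pack = 7 * 3.337 = 23.359 V
C_pack = 4 * 2.921 = 11.684 Ah
E = V_pack * C_pack = 23.359 * 11.684 = 272.9 Wh

272.9 Wh


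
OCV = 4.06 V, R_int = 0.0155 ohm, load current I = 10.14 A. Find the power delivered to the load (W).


Step 1: V_terminal = OCV - I*R = 4.06 - 10.14 * 0.0155 = 3.9028 V
Step 2: P_out = V_terminal * I = 3.9028 * 10.14 = 39.57 W

39.57 W


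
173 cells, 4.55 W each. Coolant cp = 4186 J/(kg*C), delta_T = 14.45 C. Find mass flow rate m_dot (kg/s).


Step 1: Total heat Q = 173 * 4.55 W = 787.15 W
Step 2: denom = cp * dT = 4186 * 14.45 = 60488
Step 3: m_dot = 787.15 / 60488 = 0.01301 kg/s

0.01301 kg/s


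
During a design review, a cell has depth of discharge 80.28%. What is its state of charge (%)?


SOC = 100 - DOD = 100 - 80.28 = 19.72%

19.72%


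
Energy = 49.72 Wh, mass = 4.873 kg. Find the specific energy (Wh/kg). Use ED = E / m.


Specific energy = 49.72 Wh / 4.873 kg = 10.20 Wh/kg

10.20 Wh/kg


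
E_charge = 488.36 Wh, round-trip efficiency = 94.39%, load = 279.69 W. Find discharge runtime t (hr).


Step 1: E_discharge = eta/100 * E_charge = 94.39/100 * 488.36 = 460.96 Wh
Step 2: t = E_discharge / P = 460.96 / 279.69 = 1.648 hr

1.648 hr


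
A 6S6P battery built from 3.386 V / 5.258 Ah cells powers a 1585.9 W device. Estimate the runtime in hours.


Step 1: E_pack = Ns * V_cell * Np * C_cell = 6 * 3.386 * 6 * 5.258 = 640.93 Wh
Step 2: t = E_pack / P = 640.93 / 1585.9 = 0.4041 hr

0.4041 hr


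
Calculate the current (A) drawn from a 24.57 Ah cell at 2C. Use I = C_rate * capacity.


At 2C: I = 2 * 24.57 Ah = 49.14 A

49.14 A


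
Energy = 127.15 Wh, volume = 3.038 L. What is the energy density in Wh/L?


Volumetric ED = 127.15 Wh / 3.038 L = 41.85 Wh/L

41.85 Wh/L


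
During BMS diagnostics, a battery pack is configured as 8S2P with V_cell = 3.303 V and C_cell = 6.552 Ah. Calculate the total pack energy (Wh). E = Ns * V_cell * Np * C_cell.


V_pack = 8 * 3.303 = 26.424 V
C_pack = 2 * 6.552 = 13.104 Ah
E = V_pack * C_pack = 26.424 * 13.104 = 346.3 Wh

346.3 Wh


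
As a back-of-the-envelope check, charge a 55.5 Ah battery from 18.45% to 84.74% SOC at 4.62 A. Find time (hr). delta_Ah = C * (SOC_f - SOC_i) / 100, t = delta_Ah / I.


Step 1: dSOC = 84.74% - 18.45% = 66.29%
Step 2: delta_Ah = 55.5 * 66.29 / 100 = 36.791 Ah
Step 3: t = 36.791 / 4.62 = 7.963 hr

7.963 hr


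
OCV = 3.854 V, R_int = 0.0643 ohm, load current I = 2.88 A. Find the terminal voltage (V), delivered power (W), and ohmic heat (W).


Step 1: V_terminal = OCV - I*R = 3.854 - 2.88 * 0.0643 = 3.6688 V
Step 2: P_out = V_terminal * I = 3.6688 * 2.88 = 10.57 W
Step 3: Q = I^2 * R = 2.88^2 * 0.0643 = 0.5333 W

V=3.6688 V, P=10.57 W, Q=0.5333 W


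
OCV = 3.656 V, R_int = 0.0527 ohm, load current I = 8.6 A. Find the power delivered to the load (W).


Step 1: V_terminal = OCV - I*R = 3.656 - 8.6 * 0.0527 = 3.2028 V
Step 2: P_out = V_terminal * I = 3.2028 * 8.6 = 27.54 W

27.54 W


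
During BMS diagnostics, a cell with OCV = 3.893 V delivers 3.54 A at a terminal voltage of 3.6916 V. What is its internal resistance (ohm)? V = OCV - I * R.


R = (OCV - V) / I = (3.893 - 3.6916) / 3.54 = 0.05689 ohm

0.05689 ohm


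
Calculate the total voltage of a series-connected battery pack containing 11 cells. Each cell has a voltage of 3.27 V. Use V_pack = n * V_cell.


V_pack = n * V_cell = 11 * 3.27 = 35.97 V

35.97 V


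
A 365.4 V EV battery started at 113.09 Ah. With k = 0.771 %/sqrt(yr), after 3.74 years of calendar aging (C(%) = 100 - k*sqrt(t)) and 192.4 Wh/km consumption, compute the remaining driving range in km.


Step 1: capacity retention = 100 - 0.771 * sqrt(3.74) = 100 - 0.771 * 1.9339 = 98.509%
Step 2: C_now = 113.09 * 98.509/100 = 111.4 Ah
Step 3: E_pack = V * C_now = 365.4 * 111.4 = 40706 Wh
Step 4: range = E_pack / consumption = 40706 / 192.4 = 211.6 km

211.6 km


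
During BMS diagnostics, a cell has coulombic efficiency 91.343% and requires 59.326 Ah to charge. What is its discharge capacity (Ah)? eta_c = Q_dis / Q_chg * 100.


Q_dis = eta/100 * Q_chg = 91.343/100 * 59.326 = 54.19 Ah

54.19 Ah


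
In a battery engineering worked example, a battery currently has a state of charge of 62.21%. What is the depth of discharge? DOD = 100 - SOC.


Complement of SOC: DOD = 100% - 62.21% = 37.79%

37.79%


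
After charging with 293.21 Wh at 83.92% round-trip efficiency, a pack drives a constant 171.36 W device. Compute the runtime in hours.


Step 1: E_discharge = eta/100 * E_charge = 83.92/100 * 293.21 = 246.06 Wh
Step 2: t = E_discharge / P = 246.06 / 171.36 = 1.436 hr

1.436 hr


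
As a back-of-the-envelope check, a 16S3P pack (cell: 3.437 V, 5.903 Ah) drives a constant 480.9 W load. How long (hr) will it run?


Step 1: E_pack = Ns * V_cell * Np * C_cell = 16 * 3.437 * 3 * 5.903 = 973.85 Wh
Step 2: t = E_pack / P = 973.85 / 480.9 = 2.025 hr

2.025 hr


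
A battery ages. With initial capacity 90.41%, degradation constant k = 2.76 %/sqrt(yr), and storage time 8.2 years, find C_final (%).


Step 1: sqrt(8.2 yr) = 2.8636
Step 2: drop = 2.76 * 2.8636 = 7.9035
Step 3: C_final = 90.41 - 7.9035 = 82.51%

82.51%


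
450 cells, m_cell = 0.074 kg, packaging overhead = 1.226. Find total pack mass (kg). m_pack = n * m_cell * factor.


m_pack = n * m_cell * overhead = 450 * 0.074 * 1.226 = 40.83 kg

40.83 kg


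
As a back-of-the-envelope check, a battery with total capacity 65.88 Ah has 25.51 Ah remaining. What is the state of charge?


SOC = (remaining / total) * 100 = (25.51 / 65.88) * 100 = 38.72%

38.72%


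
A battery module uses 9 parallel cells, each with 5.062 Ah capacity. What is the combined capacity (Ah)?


Parallel capacities add: 9 * 5.062 Ah = 45.558 Ah

45.558 Ah


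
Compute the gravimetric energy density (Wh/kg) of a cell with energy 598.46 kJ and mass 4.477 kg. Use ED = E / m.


Convert: E = 598.46 kJ = 166.24 Wh
ED = E / m = 166.24 / 4.477 = 37.13 Wh/kg

37.13 Wh/kg


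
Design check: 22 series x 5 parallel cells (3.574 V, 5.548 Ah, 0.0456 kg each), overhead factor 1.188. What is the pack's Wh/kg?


Step 1: V_pack = 22 * 3.574 = 78.628 V
Step 2: C_pack = 5 * 5.548 = 27.74 Ah
Step 3: E_pack = V_pack * C_pack = 78.628 * 27.74 = 2181.1 Wh
Step 4: m_pack = 22 * 5 * 0.0456 * 1.188 = 5.959 kg
Step 5: ED = E_pack / m_pack = 2181.1 / 5.959 = 366.0 Wh/kg

366.0 Wh/kg


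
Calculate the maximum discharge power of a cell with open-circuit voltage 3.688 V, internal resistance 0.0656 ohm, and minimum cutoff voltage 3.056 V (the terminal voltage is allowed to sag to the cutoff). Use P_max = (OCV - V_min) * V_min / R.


P_max = (OCV - V_min) * V_min / R = (3.688 - 3.056) * 3.056 / 0.0656 = 0.632 * 3.056 / 0.0656 = 29.44 W

29.44 W


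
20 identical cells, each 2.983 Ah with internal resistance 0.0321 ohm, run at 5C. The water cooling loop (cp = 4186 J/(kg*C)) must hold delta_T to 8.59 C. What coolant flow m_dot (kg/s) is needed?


Step 1: I = 5 * 2.983 = 14.915 A
Step 2: Q_cell = I^2 * R = 14.915^2 * 0.0321 = 7.1409 W
Step 3: Q_total = 20 * 7.1409 = 142.82 W
Step 4: m_dot = Q_total / (cp * dT) = 142.82 / (4186 * 8.59) = 0.003972 kg/s

0.003972 kg/s


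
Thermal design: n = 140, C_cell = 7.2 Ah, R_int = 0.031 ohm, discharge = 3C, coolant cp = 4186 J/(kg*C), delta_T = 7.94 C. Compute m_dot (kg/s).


Step 1: I = 3 * 7.2 = 21.6 A
Step 2: Q_cell = I^2 * R = 21.6^2 * 0.031 = 14.463 W
Step 3: Q_total = 140 * 14.463 = 2024.8 W
Step 4: m_dot = Q_total / (cp * dT) = 2024.8 / (4186 * 7.94) = 0.06092 kg/s

0.06092 kg/s


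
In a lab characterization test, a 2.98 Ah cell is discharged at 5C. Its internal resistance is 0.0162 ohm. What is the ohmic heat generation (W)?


Step 1: I = C_rate * capacity = 5 * 2.98 = 14.9 A
Step 2: Q = I^2 * R = 14.9^2 * 0.0162 = 222.01 * 0.0162 = 3.597 W

3.597 W


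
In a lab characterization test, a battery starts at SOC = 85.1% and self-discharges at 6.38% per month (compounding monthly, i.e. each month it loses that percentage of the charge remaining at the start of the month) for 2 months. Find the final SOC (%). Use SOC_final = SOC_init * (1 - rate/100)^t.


Monthly retention factor = 1 - 6.38/100 = 0.9362
Over 2 months: factor^2 = 0.87647
SOC_final = 85.1 * 0.87647 = 74.59%

74.59%


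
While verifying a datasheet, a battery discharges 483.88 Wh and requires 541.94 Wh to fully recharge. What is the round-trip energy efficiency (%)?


Round-trip efficiency = 483.88/541.94 * 100% = 89.29%

89.29%


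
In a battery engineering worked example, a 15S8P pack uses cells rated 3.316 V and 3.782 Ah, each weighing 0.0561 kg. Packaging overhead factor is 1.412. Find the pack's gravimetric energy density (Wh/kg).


Step 1: V_pack = 15 * 3.316 = 49.74 V
Step 2: C_pack = 8 * 3.782 = 30.256 Ah
Step 3: E_pack = V_pack * C_pack = 49.74 * 30.256 = 1504.9 Wh
Step 4: m_pack = 15 * 8 * 0.0561 * 1.412 = 9.5056 kg
Step 5: ED = E_pack / m_pack = 1504.9 / 9.5056 = 158.3 Wh/kg

158.3 Wh/kg


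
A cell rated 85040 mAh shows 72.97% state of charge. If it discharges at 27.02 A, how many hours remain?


Convert: C_total = 85040 mAh = 85.04 Ah
Step 1: remaining = SOC/100 * C_total = 72.97/100 * 85.04 = 62.054 Ah
Step 2: t = remaining / I = 62.054 / 27.02 = 2.297 hr

2.297 hr


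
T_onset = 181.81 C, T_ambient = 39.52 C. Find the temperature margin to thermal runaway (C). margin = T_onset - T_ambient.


margin = T_onset - T_ambient = 181.81 - 39.52 = 142.29 C

142.29 C


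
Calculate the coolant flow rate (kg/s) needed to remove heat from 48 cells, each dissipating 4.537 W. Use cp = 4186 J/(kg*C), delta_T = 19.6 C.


Q_total = 48 * 4.537 = 217.78 W
m_dot = Q_total / (cp * dT) = 217.78 / (4186 * 19.6) = 0.002654 kg/s

0.002654 kg/s


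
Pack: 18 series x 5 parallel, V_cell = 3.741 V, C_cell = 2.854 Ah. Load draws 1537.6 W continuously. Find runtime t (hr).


Step 1: E_pack = Ns * V_cell * Np * C_cell = 18 * 3.741 * 5 * 2.854 = 960.91 Wh
Step 2: t = E_pack / P = 960.91 / 1537.6 = 0.6249 hr

0.6249 hr


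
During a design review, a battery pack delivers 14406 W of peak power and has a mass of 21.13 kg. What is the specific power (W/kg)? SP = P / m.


SP = P / m = 14406 / 21.13 = 681.8 W/kg

681.8 W/kg
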